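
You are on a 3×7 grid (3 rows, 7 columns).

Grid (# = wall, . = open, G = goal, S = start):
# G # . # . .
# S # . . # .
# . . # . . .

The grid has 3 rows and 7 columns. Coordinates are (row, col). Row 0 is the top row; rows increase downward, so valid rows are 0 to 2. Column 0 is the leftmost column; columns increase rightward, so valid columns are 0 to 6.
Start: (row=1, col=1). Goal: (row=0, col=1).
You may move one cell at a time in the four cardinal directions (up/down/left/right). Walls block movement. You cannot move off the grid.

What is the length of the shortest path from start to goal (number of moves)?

Answer: Shortest path length: 1

Derivation:
BFS from (row=1, col=1) until reaching (row=0, col=1):
  Distance 0: (row=1, col=1)
  Distance 1: (row=0, col=1), (row=2, col=1)  <- goal reached here
One shortest path (1 moves): (row=1, col=1) -> (row=0, col=1)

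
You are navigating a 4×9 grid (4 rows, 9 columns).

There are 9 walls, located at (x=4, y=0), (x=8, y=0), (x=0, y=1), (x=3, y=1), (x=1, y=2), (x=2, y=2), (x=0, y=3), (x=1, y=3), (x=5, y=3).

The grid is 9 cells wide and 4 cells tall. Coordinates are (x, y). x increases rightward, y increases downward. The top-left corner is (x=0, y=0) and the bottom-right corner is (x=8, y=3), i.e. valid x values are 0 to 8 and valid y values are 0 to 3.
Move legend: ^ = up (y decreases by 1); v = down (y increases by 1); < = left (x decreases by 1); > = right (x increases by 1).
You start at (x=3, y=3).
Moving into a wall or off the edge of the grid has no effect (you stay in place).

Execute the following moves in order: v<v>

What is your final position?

Answer: Final position: (x=3, y=3)

Derivation:
Start: (x=3, y=3)
  v (down): blocked, stay at (x=3, y=3)
  < (left): (x=3, y=3) -> (x=2, y=3)
  v (down): blocked, stay at (x=2, y=3)
  > (right): (x=2, y=3) -> (x=3, y=3)
Final: (x=3, y=3)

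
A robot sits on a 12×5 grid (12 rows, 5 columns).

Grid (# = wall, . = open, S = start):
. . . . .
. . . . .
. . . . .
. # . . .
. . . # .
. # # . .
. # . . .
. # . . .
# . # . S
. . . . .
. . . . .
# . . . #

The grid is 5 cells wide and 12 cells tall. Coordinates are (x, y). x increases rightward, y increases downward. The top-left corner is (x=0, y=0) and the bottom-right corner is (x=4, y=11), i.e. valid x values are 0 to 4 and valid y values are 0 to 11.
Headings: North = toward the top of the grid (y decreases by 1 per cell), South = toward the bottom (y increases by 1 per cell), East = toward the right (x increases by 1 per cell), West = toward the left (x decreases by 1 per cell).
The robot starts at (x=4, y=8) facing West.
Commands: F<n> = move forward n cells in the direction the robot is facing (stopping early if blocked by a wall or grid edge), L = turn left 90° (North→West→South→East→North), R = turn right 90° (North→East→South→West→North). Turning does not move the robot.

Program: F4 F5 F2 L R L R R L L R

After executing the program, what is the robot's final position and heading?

Start: (x=4, y=8), facing West
  F4: move forward 1/4 (blocked), now at (x=3, y=8)
  F5: move forward 0/5 (blocked), now at (x=3, y=8)
  F2: move forward 0/2 (blocked), now at (x=3, y=8)
  L: turn left, now facing South
  R: turn right, now facing West
  L: turn left, now facing South
  R: turn right, now facing West
  R: turn right, now facing North
  L: turn left, now facing West
  L: turn left, now facing South
  R: turn right, now facing West
Final: (x=3, y=8), facing West

Answer: Final position: (x=3, y=8), facing West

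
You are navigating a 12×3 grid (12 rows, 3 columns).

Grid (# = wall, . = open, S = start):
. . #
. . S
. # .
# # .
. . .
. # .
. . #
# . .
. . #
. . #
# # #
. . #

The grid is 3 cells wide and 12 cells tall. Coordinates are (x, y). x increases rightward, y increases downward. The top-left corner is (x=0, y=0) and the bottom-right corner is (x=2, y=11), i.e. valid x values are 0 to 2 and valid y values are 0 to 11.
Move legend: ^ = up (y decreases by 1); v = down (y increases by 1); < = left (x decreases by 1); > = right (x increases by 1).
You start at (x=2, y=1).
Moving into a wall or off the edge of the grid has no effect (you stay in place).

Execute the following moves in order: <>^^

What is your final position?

Answer: Final position: (x=2, y=1)

Derivation:
Start: (x=2, y=1)
  < (left): (x=2, y=1) -> (x=1, y=1)
  > (right): (x=1, y=1) -> (x=2, y=1)
  ^ (up): blocked, stay at (x=2, y=1)
  ^ (up): blocked, stay at (x=2, y=1)
Final: (x=2, y=1)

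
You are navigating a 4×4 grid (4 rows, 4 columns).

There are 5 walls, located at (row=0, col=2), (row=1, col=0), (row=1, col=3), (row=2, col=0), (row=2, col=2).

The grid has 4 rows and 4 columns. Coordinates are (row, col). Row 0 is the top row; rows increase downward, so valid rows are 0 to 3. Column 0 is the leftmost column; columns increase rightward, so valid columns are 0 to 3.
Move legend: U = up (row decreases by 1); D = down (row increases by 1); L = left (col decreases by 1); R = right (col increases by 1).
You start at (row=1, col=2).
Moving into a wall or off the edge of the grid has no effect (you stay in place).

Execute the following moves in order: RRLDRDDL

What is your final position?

Answer: Final position: (row=3, col=0)

Derivation:
Start: (row=1, col=2)
  R (right): blocked, stay at (row=1, col=2)
  R (right): blocked, stay at (row=1, col=2)
  L (left): (row=1, col=2) -> (row=1, col=1)
  D (down): (row=1, col=1) -> (row=2, col=1)
  R (right): blocked, stay at (row=2, col=1)
  D (down): (row=2, col=1) -> (row=3, col=1)
  D (down): blocked, stay at (row=3, col=1)
  L (left): (row=3, col=1) -> (row=3, col=0)
Final: (row=3, col=0)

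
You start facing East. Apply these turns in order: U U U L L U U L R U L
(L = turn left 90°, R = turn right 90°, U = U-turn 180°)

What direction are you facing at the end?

Start: East
  U (U-turn (180°)) -> West
  U (U-turn (180°)) -> East
  U (U-turn (180°)) -> West
  L (left (90° counter-clockwise)) -> South
  L (left (90° counter-clockwise)) -> East
  U (U-turn (180°)) -> West
  U (U-turn (180°)) -> East
  L (left (90° counter-clockwise)) -> North
  R (right (90° clockwise)) -> East
  U (U-turn (180°)) -> West
  L (left (90° counter-clockwise)) -> South
Final: South

Answer: Final heading: South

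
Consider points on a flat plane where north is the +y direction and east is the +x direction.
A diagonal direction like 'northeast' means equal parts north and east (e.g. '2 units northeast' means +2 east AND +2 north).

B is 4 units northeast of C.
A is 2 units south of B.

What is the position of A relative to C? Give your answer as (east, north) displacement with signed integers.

Place C at the origin (east=0, north=0).
  B is 4 units northeast of C: delta (east=+4, north=+4); B at (east=4, north=4).
  A is 2 units south of B: delta (east=+0, north=-2); A at (east=4, north=2).
Therefore A relative to C: (east=4, north=2).

Answer: A is at (east=4, north=2) relative to C.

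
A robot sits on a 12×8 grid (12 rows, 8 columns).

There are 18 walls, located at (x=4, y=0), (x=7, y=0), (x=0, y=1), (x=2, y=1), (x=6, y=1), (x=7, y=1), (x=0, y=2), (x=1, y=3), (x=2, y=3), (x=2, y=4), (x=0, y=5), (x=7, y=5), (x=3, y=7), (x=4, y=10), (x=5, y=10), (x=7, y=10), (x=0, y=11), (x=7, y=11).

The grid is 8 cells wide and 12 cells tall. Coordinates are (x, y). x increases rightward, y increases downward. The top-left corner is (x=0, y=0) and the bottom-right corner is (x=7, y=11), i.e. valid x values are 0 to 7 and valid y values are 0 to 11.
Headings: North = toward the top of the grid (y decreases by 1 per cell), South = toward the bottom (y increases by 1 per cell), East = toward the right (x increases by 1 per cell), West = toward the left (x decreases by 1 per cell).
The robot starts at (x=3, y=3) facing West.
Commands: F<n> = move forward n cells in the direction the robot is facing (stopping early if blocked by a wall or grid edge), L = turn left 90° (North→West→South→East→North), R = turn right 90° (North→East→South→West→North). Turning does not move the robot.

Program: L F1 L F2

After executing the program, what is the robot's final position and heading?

Start: (x=3, y=3), facing West
  L: turn left, now facing South
  F1: move forward 1, now at (x=3, y=4)
  L: turn left, now facing East
  F2: move forward 2, now at (x=5, y=4)
Final: (x=5, y=4), facing East

Answer: Final position: (x=5, y=4), facing East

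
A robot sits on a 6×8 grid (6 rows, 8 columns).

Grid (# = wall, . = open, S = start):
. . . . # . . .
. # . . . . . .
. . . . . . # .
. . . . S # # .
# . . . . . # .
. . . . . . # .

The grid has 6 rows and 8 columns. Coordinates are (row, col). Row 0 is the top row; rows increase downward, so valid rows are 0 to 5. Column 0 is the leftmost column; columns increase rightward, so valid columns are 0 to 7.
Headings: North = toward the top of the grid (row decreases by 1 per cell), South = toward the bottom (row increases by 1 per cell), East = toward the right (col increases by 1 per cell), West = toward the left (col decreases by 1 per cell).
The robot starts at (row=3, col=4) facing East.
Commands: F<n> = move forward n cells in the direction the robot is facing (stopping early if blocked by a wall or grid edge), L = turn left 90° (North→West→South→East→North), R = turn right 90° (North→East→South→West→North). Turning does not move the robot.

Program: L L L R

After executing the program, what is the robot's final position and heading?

Start: (row=3, col=4), facing East
  L: turn left, now facing North
  L: turn left, now facing West
  L: turn left, now facing South
  R: turn right, now facing West
Final: (row=3, col=4), facing West

Answer: Final position: (row=3, col=4), facing West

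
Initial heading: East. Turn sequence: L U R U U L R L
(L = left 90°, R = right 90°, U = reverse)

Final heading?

Start: East
  L (left (90° counter-clockwise)) -> North
  U (U-turn (180°)) -> South
  R (right (90° clockwise)) -> West
  U (U-turn (180°)) -> East
  U (U-turn (180°)) -> West
  L (left (90° counter-clockwise)) -> South
  R (right (90° clockwise)) -> West
  L (left (90° counter-clockwise)) -> South
Final: South

Answer: Final heading: South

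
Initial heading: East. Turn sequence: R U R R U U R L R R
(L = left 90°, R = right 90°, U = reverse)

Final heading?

Answer: Final heading: North

Derivation:
Start: East
  R (right (90° clockwise)) -> South
  U (U-turn (180°)) -> North
  R (right (90° clockwise)) -> East
  R (right (90° clockwise)) -> South
  U (U-turn (180°)) -> North
  U (U-turn (180°)) -> South
  R (right (90° clockwise)) -> West
  L (left (90° counter-clockwise)) -> South
  R (right (90° clockwise)) -> West
  R (right (90° clockwise)) -> North
Final: North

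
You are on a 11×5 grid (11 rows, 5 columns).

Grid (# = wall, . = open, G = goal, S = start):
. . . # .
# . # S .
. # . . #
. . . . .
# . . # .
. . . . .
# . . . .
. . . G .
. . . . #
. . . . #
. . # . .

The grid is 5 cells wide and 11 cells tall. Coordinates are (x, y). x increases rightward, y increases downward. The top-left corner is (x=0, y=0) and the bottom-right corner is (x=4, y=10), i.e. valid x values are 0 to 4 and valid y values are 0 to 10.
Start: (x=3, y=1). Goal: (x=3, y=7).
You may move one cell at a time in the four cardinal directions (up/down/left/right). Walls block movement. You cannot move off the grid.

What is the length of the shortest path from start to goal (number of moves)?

Answer: Shortest path length: 8

Derivation:
BFS from (x=3, y=1) until reaching (x=3, y=7):
  Distance 0: (x=3, y=1)
  Distance 1: (x=4, y=1), (x=3, y=2)
  Distance 2: (x=4, y=0), (x=2, y=2), (x=3, y=3)
  Distance 3: (x=2, y=3), (x=4, y=3)
  Distance 4: (x=1, y=3), (x=2, y=4), (x=4, y=4)
  Distance 5: (x=0, y=3), (x=1, y=4), (x=2, y=5), (x=4, y=5)
  Distance 6: (x=0, y=2), (x=1, y=5), (x=3, y=5), (x=2, y=6), (x=4, y=6)
  Distance 7: (x=0, y=5), (x=1, y=6), (x=3, y=6), (x=2, y=7), (x=4, y=7)
  Distance 8: (x=1, y=7), (x=3, y=7), (x=2, y=8)  <- goal reached here
One shortest path (8 moves): (x=3, y=1) -> (x=3, y=2) -> (x=3, y=3) -> (x=4, y=3) -> (x=4, y=4) -> (x=4, y=5) -> (x=3, y=5) -> (x=3, y=6) -> (x=3, y=7)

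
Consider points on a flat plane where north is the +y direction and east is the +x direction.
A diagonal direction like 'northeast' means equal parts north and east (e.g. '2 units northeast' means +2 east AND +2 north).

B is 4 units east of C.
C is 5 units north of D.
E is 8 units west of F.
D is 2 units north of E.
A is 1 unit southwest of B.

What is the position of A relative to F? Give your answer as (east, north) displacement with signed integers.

Answer: A is at (east=-5, north=6) relative to F.

Derivation:
Place F at the origin (east=0, north=0).
  E is 8 units west of F: delta (east=-8, north=+0); E at (east=-8, north=0).
  D is 2 units north of E: delta (east=+0, north=+2); D at (east=-8, north=2).
  C is 5 units north of D: delta (east=+0, north=+5); C at (east=-8, north=7).
  B is 4 units east of C: delta (east=+4, north=+0); B at (east=-4, north=7).
  A is 1 unit southwest of B: delta (east=-1, north=-1); A at (east=-5, north=6).
Therefore A relative to F: (east=-5, north=6).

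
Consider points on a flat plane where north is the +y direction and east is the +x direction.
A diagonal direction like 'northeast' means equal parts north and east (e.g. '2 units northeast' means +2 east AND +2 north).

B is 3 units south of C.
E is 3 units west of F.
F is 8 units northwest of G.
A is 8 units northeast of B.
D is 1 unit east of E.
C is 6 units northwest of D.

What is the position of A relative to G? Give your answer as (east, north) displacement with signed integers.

Place G at the origin (east=0, north=0).
  F is 8 units northwest of G: delta (east=-8, north=+8); F at (east=-8, north=8).
  E is 3 units west of F: delta (east=-3, north=+0); E at (east=-11, north=8).
  D is 1 unit east of E: delta (east=+1, north=+0); D at (east=-10, north=8).
  C is 6 units northwest of D: delta (east=-6, north=+6); C at (east=-16, north=14).
  B is 3 units south of C: delta (east=+0, north=-3); B at (east=-16, north=11).
  A is 8 units northeast of B: delta (east=+8, north=+8); A at (east=-8, north=19).
Therefore A relative to G: (east=-8, north=19).

Answer: A is at (east=-8, north=19) relative to G.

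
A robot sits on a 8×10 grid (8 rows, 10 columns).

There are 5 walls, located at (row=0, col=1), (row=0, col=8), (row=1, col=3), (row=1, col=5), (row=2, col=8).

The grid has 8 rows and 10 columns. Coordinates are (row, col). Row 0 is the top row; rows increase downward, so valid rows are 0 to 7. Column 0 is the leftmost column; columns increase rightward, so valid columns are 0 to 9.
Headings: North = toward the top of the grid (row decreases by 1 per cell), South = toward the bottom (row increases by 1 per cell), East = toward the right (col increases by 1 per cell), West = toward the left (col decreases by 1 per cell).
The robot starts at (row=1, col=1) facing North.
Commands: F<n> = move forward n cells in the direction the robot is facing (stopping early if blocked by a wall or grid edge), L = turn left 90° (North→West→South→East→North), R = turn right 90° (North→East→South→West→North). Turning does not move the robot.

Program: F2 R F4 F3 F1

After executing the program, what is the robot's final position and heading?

Start: (row=1, col=1), facing North
  F2: move forward 0/2 (blocked), now at (row=1, col=1)
  R: turn right, now facing East
  F4: move forward 1/4 (blocked), now at (row=1, col=2)
  F3: move forward 0/3 (blocked), now at (row=1, col=2)
  F1: move forward 0/1 (blocked), now at (row=1, col=2)
Final: (row=1, col=2), facing East

Answer: Final position: (row=1, col=2), facing East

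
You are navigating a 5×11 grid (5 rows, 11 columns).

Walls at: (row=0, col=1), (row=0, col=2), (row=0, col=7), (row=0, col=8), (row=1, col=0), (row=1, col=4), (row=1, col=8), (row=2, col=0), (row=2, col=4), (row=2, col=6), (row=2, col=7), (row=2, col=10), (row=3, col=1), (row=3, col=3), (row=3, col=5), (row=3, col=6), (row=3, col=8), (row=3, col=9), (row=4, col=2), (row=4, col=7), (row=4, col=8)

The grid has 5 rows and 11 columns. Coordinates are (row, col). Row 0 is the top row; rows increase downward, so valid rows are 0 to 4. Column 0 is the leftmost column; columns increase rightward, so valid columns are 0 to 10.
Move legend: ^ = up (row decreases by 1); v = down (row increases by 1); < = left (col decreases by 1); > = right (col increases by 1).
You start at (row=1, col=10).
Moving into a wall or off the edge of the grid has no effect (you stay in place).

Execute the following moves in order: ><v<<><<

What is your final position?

Answer: Final position: (row=2, col=8)

Derivation:
Start: (row=1, col=10)
  > (right): blocked, stay at (row=1, col=10)
  < (left): (row=1, col=10) -> (row=1, col=9)
  v (down): (row=1, col=9) -> (row=2, col=9)
  < (left): (row=2, col=9) -> (row=2, col=8)
  < (left): blocked, stay at (row=2, col=8)
  > (right): (row=2, col=8) -> (row=2, col=9)
  < (left): (row=2, col=9) -> (row=2, col=8)
  < (left): blocked, stay at (row=2, col=8)
Final: (row=2, col=8)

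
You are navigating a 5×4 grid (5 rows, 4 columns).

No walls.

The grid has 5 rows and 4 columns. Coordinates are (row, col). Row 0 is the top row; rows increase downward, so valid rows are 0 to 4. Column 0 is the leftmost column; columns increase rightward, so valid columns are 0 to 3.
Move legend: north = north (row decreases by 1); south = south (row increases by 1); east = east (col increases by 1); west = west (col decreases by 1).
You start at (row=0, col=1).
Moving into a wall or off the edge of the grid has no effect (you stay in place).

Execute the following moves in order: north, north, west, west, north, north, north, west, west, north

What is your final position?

Answer: Final position: (row=0, col=0)

Derivation:
Start: (row=0, col=1)
  north (north): blocked, stay at (row=0, col=1)
  north (north): blocked, stay at (row=0, col=1)
  west (west): (row=0, col=1) -> (row=0, col=0)
  west (west): blocked, stay at (row=0, col=0)
  [×3]north (north): blocked, stay at (row=0, col=0)
  west (west): blocked, stay at (row=0, col=0)
  west (west): blocked, stay at (row=0, col=0)
  north (north): blocked, stay at (row=0, col=0)
Final: (row=0, col=0)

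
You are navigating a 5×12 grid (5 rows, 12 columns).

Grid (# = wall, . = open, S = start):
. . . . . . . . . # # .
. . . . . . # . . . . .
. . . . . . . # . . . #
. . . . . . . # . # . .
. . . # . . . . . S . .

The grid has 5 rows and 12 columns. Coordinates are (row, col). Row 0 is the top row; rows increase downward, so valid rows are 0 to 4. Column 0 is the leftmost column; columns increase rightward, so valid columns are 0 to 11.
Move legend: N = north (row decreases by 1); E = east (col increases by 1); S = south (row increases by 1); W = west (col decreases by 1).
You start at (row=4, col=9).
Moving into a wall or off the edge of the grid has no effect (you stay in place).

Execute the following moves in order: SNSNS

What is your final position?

Answer: Final position: (row=4, col=9)

Derivation:
Start: (row=4, col=9)
  S (south): blocked, stay at (row=4, col=9)
  N (north): blocked, stay at (row=4, col=9)
  S (south): blocked, stay at (row=4, col=9)
  N (north): blocked, stay at (row=4, col=9)
  S (south): blocked, stay at (row=4, col=9)
Final: (row=4, col=9)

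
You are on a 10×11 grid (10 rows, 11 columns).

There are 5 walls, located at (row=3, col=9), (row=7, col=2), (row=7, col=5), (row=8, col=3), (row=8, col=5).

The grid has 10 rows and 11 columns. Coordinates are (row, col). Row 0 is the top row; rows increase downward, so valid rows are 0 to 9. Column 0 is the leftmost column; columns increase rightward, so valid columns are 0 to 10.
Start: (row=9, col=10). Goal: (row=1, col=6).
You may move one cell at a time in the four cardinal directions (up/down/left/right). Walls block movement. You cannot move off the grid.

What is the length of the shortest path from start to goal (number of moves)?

Answer: Shortest path length: 12

Derivation:
BFS from (row=9, col=10) until reaching (row=1, col=6):
  Distance 0: (row=9, col=10)
  Distance 1: (row=8, col=10), (row=9, col=9)
  Distance 2: (row=7, col=10), (row=8, col=9), (row=9, col=8)
  Distance 3: (row=6, col=10), (row=7, col=9), (row=8, col=8), (row=9, col=7)
  Distance 4: (row=5, col=10), (row=6, col=9), (row=7, col=8), (row=8, col=7), (row=9, col=6)
  Distance 5: (row=4, col=10), (row=5, col=9), (row=6, col=8), (row=7, col=7), (row=8, col=6), (row=9, col=5)
  Distance 6: (row=3, col=10), (row=4, col=9), (row=5, col=8), (row=6, col=7), (row=7, col=6), (row=9, col=4)
  Distance 7: (row=2, col=10), (row=4, col=8), (row=5, col=7), (row=6, col=6), (row=8, col=4), (row=9, col=3)
  Distance 8: (row=1, col=10), (row=2, col=9), (row=3, col=8), (row=4, col=7), (row=5, col=6), (row=6, col=5), (row=7, col=4), (row=9, col=2)
  Distance 9: (row=0, col=10), (row=1, col=9), (row=2, col=8), (row=3, col=7), (row=4, col=6), (row=5, col=5), (row=6, col=4), (row=7, col=3), (row=8, col=2), (row=9, col=1)
  Distance 10: (row=0, col=9), (row=1, col=8), (row=2, col=7), (row=3, col=6), (row=4, col=5), (row=5, col=4), (row=6, col=3), (row=8, col=1), (row=9, col=0)
  Distance 11: (row=0, col=8), (row=1, col=7), (row=2, col=6), (row=3, col=5), (row=4, col=4), (row=5, col=3), (row=6, col=2), (row=7, col=1), (row=8, col=0)
  Distance 12: (row=0, col=7), (row=1, col=6), (row=2, col=5), (row=3, col=4), (row=4, col=3), (row=5, col=2), (row=6, col=1), (row=7, col=0)  <- goal reached here
One shortest path (12 moves): (row=9, col=10) -> (row=9, col=9) -> (row=9, col=8) -> (row=9, col=7) -> (row=9, col=6) -> (row=8, col=6) -> (row=7, col=6) -> (row=6, col=6) -> (row=5, col=6) -> (row=4, col=6) -> (row=3, col=6) -> (row=2, col=6) -> (row=1, col=6)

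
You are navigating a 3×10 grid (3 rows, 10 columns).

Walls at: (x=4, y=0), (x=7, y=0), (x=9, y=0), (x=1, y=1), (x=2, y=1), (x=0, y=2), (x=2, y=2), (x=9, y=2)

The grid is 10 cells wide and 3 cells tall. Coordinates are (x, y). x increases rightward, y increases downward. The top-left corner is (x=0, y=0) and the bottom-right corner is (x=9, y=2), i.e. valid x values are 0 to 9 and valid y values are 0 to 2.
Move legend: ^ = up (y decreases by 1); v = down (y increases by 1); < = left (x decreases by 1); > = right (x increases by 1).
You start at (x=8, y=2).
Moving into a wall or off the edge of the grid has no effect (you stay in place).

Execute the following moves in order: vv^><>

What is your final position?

Start: (x=8, y=2)
  v (down): blocked, stay at (x=8, y=2)
  v (down): blocked, stay at (x=8, y=2)
  ^ (up): (x=8, y=2) -> (x=8, y=1)
  > (right): (x=8, y=1) -> (x=9, y=1)
  < (left): (x=9, y=1) -> (x=8, y=1)
  > (right): (x=8, y=1) -> (x=9, y=1)
Final: (x=9, y=1)

Answer: Final position: (x=9, y=1)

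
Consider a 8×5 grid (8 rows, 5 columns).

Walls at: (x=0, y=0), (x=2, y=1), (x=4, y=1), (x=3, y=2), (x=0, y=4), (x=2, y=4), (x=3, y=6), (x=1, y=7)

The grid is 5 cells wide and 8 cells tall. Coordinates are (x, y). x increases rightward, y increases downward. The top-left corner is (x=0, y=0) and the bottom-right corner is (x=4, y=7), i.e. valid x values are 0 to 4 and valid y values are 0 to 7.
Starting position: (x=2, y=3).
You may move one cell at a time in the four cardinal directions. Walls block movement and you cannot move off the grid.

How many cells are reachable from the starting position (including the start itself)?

Answer: Reachable cells: 32

Derivation:
BFS flood-fill from (x=2, y=3):
  Distance 0: (x=2, y=3)
  Distance 1: (x=2, y=2), (x=1, y=3), (x=3, y=3)
  Distance 2: (x=1, y=2), (x=0, y=3), (x=4, y=3), (x=1, y=4), (x=3, y=4)
  Distance 3: (x=1, y=1), (x=0, y=2), (x=4, y=2), (x=4, y=4), (x=1, y=5), (x=3, y=5)
  Distance 4: (x=1, y=0), (x=0, y=1), (x=0, y=5), (x=2, y=5), (x=4, y=5), (x=1, y=6)
  Distance 5: (x=2, y=0), (x=0, y=6), (x=2, y=6), (x=4, y=6)
  Distance 6: (x=3, y=0), (x=0, y=7), (x=2, y=7), (x=4, y=7)
  Distance 7: (x=4, y=0), (x=3, y=1), (x=3, y=7)
Total reachable: 32 (grid has 32 open cells total)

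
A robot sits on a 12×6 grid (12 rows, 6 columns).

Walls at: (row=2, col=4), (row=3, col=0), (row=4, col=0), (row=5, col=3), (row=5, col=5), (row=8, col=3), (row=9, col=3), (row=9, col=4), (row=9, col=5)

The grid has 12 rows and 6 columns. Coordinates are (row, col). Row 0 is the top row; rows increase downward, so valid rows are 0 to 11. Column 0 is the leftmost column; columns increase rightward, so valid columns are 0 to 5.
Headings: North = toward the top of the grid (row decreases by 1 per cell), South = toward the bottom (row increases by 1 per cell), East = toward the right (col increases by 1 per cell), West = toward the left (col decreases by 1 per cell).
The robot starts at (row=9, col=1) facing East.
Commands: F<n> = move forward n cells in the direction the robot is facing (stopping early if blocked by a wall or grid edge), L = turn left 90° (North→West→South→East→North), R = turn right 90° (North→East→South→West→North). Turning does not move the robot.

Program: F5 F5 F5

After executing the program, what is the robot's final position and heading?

Answer: Final position: (row=9, col=2), facing East

Derivation:
Start: (row=9, col=1), facing East
  F5: move forward 1/5 (blocked), now at (row=9, col=2)
  F5: move forward 0/5 (blocked), now at (row=9, col=2)
  F5: move forward 0/5 (blocked), now at (row=9, col=2)
Final: (row=9, col=2), facing East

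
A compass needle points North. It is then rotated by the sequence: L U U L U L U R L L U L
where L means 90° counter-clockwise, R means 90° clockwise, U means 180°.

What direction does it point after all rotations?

Answer: Final heading: East

Derivation:
Start: North
  L (left (90° counter-clockwise)) -> West
  U (U-turn (180°)) -> East
  U (U-turn (180°)) -> West
  L (left (90° counter-clockwise)) -> South
  U (U-turn (180°)) -> North
  L (left (90° counter-clockwise)) -> West
  U (U-turn (180°)) -> East
  R (right (90° clockwise)) -> South
  L (left (90° counter-clockwise)) -> East
  L (left (90° counter-clockwise)) -> North
  U (U-turn (180°)) -> South
  L (left (90° counter-clockwise)) -> East
Final: East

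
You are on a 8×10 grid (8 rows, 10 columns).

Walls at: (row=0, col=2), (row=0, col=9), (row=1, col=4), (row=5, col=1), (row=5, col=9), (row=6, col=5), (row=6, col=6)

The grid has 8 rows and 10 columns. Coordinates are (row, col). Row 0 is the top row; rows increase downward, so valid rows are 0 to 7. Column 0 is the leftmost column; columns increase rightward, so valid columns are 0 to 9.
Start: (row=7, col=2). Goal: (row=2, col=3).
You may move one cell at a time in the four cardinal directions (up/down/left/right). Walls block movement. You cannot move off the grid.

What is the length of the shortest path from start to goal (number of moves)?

BFS from (row=7, col=2) until reaching (row=2, col=3):
  Distance 0: (row=7, col=2)
  Distance 1: (row=6, col=2), (row=7, col=1), (row=7, col=3)
  Distance 2: (row=5, col=2), (row=6, col=1), (row=6, col=3), (row=7, col=0), (row=7, col=4)
  Distance 3: (row=4, col=2), (row=5, col=3), (row=6, col=0), (row=6, col=4), (row=7, col=5)
  Distance 4: (row=3, col=2), (row=4, col=1), (row=4, col=3), (row=5, col=0), (row=5, col=4), (row=7, col=6)
  Distance 5: (row=2, col=2), (row=3, col=1), (row=3, col=3), (row=4, col=0), (row=4, col=4), (row=5, col=5), (row=7, col=7)
  Distance 6: (row=1, col=2), (row=2, col=1), (row=2, col=3), (row=3, col=0), (row=3, col=4), (row=4, col=5), (row=5, col=6), (row=6, col=7), (row=7, col=8)  <- goal reached here
One shortest path (6 moves): (row=7, col=2) -> (row=7, col=3) -> (row=6, col=3) -> (row=5, col=3) -> (row=4, col=3) -> (row=3, col=3) -> (row=2, col=3)

Answer: Shortest path length: 6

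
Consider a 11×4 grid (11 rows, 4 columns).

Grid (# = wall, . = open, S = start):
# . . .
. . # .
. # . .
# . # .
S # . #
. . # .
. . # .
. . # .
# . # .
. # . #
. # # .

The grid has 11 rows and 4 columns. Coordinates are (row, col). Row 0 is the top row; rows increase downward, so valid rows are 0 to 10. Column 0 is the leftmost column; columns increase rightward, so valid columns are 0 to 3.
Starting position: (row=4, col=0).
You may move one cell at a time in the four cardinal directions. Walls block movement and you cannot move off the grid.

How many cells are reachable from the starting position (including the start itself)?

Answer: Reachable cells: 8

Derivation:
BFS flood-fill from (row=4, col=0):
  Distance 0: (row=4, col=0)
  Distance 1: (row=5, col=0)
  Distance 2: (row=5, col=1), (row=6, col=0)
  Distance 3: (row=6, col=1), (row=7, col=0)
  Distance 4: (row=7, col=1)
  Distance 5: (row=8, col=1)
Total reachable: 8 (grid has 28 open cells total)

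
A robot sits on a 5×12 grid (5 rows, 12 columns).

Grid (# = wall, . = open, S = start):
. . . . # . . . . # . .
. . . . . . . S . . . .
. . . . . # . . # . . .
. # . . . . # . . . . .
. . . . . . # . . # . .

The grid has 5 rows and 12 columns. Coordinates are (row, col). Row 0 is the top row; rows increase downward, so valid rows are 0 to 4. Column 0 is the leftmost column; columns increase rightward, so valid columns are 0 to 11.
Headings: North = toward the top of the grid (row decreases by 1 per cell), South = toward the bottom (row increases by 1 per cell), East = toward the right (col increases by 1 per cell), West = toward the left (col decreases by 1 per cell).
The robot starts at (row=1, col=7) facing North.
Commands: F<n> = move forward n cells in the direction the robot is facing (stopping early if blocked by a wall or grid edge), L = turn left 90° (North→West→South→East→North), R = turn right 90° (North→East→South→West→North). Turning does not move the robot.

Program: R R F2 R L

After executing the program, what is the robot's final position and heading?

Answer: Final position: (row=3, col=7), facing South

Derivation:
Start: (row=1, col=7), facing North
  R: turn right, now facing East
  R: turn right, now facing South
  F2: move forward 2, now at (row=3, col=7)
  R: turn right, now facing West
  L: turn left, now facing South
Final: (row=3, col=7), facing South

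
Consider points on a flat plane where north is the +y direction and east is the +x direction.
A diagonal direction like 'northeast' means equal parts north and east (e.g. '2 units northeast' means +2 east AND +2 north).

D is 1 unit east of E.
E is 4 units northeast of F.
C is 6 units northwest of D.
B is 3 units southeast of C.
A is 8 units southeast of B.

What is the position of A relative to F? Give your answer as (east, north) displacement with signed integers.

Place F at the origin (east=0, north=0).
  E is 4 units northeast of F: delta (east=+4, north=+4); E at (east=4, north=4).
  D is 1 unit east of E: delta (east=+1, north=+0); D at (east=5, north=4).
  C is 6 units northwest of D: delta (east=-6, north=+6); C at (east=-1, north=10).
  B is 3 units southeast of C: delta (east=+3, north=-3); B at (east=2, north=7).
  A is 8 units southeast of B: delta (east=+8, north=-8); A at (east=10, north=-1).
Therefore A relative to F: (east=10, north=-1).

Answer: A is at (east=10, north=-1) relative to F.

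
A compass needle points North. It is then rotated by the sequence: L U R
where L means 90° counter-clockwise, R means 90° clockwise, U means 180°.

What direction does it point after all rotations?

Answer: Final heading: South

Derivation:
Start: North
  L (left (90° counter-clockwise)) -> West
  U (U-turn (180°)) -> East
  R (right (90° clockwise)) -> South
Final: South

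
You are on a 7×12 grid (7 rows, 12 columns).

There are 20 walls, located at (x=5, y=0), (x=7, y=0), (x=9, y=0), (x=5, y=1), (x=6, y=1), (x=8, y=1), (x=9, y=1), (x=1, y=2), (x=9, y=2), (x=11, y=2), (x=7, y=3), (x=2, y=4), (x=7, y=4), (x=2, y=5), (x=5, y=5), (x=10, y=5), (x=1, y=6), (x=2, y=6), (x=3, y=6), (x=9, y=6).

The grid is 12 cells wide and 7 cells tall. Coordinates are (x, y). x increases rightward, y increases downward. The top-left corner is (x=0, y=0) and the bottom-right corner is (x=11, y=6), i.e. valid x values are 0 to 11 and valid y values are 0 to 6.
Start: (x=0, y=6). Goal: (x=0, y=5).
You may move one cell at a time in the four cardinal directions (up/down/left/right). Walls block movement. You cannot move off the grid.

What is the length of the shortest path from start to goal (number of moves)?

BFS from (x=0, y=6) until reaching (x=0, y=5):
  Distance 0: (x=0, y=6)
  Distance 1: (x=0, y=5)  <- goal reached here
One shortest path (1 moves): (x=0, y=6) -> (x=0, y=5)

Answer: Shortest path length: 1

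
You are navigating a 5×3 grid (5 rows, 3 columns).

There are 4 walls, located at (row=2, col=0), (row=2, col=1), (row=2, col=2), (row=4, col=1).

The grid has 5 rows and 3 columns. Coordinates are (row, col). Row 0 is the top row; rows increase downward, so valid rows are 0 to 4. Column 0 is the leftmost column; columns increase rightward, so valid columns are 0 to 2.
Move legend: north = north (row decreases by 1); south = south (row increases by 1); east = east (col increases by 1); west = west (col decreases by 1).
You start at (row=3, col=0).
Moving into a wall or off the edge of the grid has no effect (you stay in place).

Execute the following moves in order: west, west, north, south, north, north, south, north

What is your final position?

Start: (row=3, col=0)
  west (west): blocked, stay at (row=3, col=0)
  west (west): blocked, stay at (row=3, col=0)
  north (north): blocked, stay at (row=3, col=0)
  south (south): (row=3, col=0) -> (row=4, col=0)
  north (north): (row=4, col=0) -> (row=3, col=0)
  north (north): blocked, stay at (row=3, col=0)
  south (south): (row=3, col=0) -> (row=4, col=0)
  north (north): (row=4, col=0) -> (row=3, col=0)
Final: (row=3, col=0)

Answer: Final position: (row=3, col=0)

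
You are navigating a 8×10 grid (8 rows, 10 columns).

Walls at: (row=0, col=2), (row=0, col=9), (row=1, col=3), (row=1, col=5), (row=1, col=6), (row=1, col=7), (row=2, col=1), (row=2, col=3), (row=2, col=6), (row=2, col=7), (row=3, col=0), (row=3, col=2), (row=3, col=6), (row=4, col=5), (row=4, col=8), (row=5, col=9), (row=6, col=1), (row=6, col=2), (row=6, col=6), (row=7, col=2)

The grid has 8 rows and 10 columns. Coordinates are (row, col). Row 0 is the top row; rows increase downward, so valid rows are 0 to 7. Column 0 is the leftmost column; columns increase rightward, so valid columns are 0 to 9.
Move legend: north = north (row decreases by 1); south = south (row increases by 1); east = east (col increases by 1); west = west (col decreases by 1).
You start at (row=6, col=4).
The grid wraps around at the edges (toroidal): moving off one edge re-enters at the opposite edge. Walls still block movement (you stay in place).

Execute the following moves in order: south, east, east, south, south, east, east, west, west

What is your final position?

Answer: Final position: (row=0, col=6)

Derivation:
Start: (row=6, col=4)
  south (south): (row=6, col=4) -> (row=7, col=4)
  east (east): (row=7, col=4) -> (row=7, col=5)
  east (east): (row=7, col=5) -> (row=7, col=6)
  south (south): (row=7, col=6) -> (row=0, col=6)
  south (south): blocked, stay at (row=0, col=6)
  east (east): (row=0, col=6) -> (row=0, col=7)
  east (east): (row=0, col=7) -> (row=0, col=8)
  west (west): (row=0, col=8) -> (row=0, col=7)
  west (west): (row=0, col=7) -> (row=0, col=6)
Final: (row=0, col=6)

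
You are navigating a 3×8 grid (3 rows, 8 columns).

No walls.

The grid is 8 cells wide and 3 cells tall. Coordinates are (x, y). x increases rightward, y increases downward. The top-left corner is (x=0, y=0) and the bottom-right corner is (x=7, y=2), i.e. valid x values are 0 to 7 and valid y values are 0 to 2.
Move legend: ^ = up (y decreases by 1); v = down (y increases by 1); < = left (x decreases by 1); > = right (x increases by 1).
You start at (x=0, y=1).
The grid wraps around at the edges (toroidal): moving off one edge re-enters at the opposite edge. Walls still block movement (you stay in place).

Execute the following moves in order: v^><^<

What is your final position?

Answer: Final position: (x=7, y=0)

Derivation:
Start: (x=0, y=1)
  v (down): (x=0, y=1) -> (x=0, y=2)
  ^ (up): (x=0, y=2) -> (x=0, y=1)
  > (right): (x=0, y=1) -> (x=1, y=1)
  < (left): (x=1, y=1) -> (x=0, y=1)
  ^ (up): (x=0, y=1) -> (x=0, y=0)
  < (left): (x=0, y=0) -> (x=7, y=0)
Final: (x=7, y=0)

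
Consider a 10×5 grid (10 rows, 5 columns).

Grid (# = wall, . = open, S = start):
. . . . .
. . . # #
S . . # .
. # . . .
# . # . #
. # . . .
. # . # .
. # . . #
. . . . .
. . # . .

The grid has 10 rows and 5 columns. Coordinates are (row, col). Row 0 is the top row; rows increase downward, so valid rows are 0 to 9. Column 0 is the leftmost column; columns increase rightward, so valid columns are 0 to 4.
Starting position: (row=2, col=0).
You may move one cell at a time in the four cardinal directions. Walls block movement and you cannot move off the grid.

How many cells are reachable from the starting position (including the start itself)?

Answer: Reachable cells: 36

Derivation:
BFS flood-fill from (row=2, col=0):
  Distance 0: (row=2, col=0)
  Distance 1: (row=1, col=0), (row=2, col=1), (row=3, col=0)
  Distance 2: (row=0, col=0), (row=1, col=1), (row=2, col=2)
  Distance 3: (row=0, col=1), (row=1, col=2), (row=3, col=2)
  Distance 4: (row=0, col=2), (row=3, col=3)
  Distance 5: (row=0, col=3), (row=3, col=4), (row=4, col=3)
  Distance 6: (row=0, col=4), (row=2, col=4), (row=5, col=3)
  Distance 7: (row=5, col=2), (row=5, col=4)
  Distance 8: (row=6, col=2), (row=6, col=4)
  Distance 9: (row=7, col=2)
  Distance 10: (row=7, col=3), (row=8, col=2)
  Distance 11: (row=8, col=1), (row=8, col=3)
  Distance 12: (row=8, col=0), (row=8, col=4), (row=9, col=1), (row=9, col=3)
  Distance 13: (row=7, col=0), (row=9, col=0), (row=9, col=4)
  Distance 14: (row=6, col=0)
  Distance 15: (row=5, col=0)
Total reachable: 36 (grid has 37 open cells total)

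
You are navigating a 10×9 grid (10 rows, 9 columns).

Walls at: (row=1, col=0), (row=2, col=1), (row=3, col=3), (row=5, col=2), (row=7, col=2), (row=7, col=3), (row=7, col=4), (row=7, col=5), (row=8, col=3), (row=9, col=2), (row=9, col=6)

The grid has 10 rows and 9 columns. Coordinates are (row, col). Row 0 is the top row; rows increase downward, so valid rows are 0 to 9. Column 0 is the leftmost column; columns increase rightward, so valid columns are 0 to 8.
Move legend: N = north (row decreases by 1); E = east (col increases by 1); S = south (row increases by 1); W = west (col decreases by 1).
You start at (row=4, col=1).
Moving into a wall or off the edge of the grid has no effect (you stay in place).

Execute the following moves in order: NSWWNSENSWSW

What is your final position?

Start: (row=4, col=1)
  N (north): (row=4, col=1) -> (row=3, col=1)
  S (south): (row=3, col=1) -> (row=4, col=1)
  W (west): (row=4, col=1) -> (row=4, col=0)
  W (west): blocked, stay at (row=4, col=0)
  N (north): (row=4, col=0) -> (row=3, col=0)
  S (south): (row=3, col=0) -> (row=4, col=0)
  E (east): (row=4, col=0) -> (row=4, col=1)
  N (north): (row=4, col=1) -> (row=3, col=1)
  S (south): (row=3, col=1) -> (row=4, col=1)
  W (west): (row=4, col=1) -> (row=4, col=0)
  S (south): (row=4, col=0) -> (row=5, col=0)
  W (west): blocked, stay at (row=5, col=0)
Final: (row=5, col=0)

Answer: Final position: (row=5, col=0)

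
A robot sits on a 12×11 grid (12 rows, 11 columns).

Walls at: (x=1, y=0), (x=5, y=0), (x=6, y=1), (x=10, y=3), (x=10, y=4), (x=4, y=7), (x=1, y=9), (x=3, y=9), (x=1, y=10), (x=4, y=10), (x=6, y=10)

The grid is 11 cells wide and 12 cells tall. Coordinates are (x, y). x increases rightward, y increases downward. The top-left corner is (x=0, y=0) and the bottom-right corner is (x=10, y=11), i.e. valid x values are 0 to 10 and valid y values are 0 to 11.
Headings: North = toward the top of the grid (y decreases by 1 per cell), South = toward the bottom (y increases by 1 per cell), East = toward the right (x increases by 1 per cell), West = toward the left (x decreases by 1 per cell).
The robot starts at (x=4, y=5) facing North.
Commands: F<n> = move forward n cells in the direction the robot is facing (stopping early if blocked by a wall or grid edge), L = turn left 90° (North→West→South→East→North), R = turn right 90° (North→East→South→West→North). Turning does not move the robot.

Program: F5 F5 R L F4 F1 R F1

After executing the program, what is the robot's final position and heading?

Start: (x=4, y=5), facing North
  F5: move forward 5, now at (x=4, y=0)
  F5: move forward 0/5 (blocked), now at (x=4, y=0)
  R: turn right, now facing East
  L: turn left, now facing North
  F4: move forward 0/4 (blocked), now at (x=4, y=0)
  F1: move forward 0/1 (blocked), now at (x=4, y=0)
  R: turn right, now facing East
  F1: move forward 0/1 (blocked), now at (x=4, y=0)
Final: (x=4, y=0), facing East

Answer: Final position: (x=4, y=0), facing East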